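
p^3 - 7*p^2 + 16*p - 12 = (p - 3)*(p - 2)^2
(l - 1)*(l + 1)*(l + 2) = l^3 + 2*l^2 - l - 2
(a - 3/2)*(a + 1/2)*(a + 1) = a^3 - 7*a/4 - 3/4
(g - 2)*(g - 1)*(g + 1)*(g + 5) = g^4 + 3*g^3 - 11*g^2 - 3*g + 10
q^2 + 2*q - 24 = (q - 4)*(q + 6)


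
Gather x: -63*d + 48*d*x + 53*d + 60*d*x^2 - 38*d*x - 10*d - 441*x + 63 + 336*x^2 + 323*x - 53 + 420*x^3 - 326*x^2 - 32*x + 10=-20*d + 420*x^3 + x^2*(60*d + 10) + x*(10*d - 150) + 20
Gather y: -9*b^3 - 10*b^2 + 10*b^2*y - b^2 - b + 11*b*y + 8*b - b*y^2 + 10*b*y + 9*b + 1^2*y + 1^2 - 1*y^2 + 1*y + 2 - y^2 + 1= -9*b^3 - 11*b^2 + 16*b + y^2*(-b - 2) + y*(10*b^2 + 21*b + 2) + 4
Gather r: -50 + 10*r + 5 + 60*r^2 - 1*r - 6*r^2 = 54*r^2 + 9*r - 45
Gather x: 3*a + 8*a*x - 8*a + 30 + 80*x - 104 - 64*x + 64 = -5*a + x*(8*a + 16) - 10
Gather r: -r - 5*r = -6*r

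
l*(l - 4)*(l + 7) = l^3 + 3*l^2 - 28*l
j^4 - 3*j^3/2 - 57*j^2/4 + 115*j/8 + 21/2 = (j - 4)*(j - 3/2)*(j + 1/2)*(j + 7/2)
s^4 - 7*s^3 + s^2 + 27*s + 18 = (s - 6)*(s - 3)*(s + 1)^2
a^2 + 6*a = a*(a + 6)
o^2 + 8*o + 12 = (o + 2)*(o + 6)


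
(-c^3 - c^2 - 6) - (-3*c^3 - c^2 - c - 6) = 2*c^3 + c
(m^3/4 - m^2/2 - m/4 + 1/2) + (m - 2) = m^3/4 - m^2/2 + 3*m/4 - 3/2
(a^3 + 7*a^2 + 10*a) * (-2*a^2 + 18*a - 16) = -2*a^5 + 4*a^4 + 90*a^3 + 68*a^2 - 160*a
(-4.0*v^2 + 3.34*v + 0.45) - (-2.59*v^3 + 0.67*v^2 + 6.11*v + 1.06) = 2.59*v^3 - 4.67*v^2 - 2.77*v - 0.61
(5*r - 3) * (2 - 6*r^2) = -30*r^3 + 18*r^2 + 10*r - 6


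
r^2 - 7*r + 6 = (r - 6)*(r - 1)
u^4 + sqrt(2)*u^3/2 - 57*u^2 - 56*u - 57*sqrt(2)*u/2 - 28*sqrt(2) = (u - 8)*(u + 1)*(u + 7)*(u + sqrt(2)/2)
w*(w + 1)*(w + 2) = w^3 + 3*w^2 + 2*w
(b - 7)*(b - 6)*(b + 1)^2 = b^4 - 11*b^3 + 17*b^2 + 71*b + 42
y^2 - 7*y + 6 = (y - 6)*(y - 1)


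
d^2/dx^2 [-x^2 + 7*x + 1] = -2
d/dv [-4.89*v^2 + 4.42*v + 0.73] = 4.42 - 9.78*v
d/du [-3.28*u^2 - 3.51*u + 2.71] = -6.56*u - 3.51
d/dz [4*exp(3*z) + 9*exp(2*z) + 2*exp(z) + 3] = (12*exp(2*z) + 18*exp(z) + 2)*exp(z)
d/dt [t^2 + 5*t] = 2*t + 5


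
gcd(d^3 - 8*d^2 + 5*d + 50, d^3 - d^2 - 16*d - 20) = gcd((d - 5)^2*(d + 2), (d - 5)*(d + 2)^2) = d^2 - 3*d - 10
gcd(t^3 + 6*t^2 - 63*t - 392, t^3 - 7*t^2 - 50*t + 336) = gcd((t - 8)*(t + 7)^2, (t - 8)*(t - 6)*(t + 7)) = t^2 - t - 56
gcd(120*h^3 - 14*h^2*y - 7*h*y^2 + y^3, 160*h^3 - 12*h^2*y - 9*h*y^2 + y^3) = -20*h^2 - h*y + y^2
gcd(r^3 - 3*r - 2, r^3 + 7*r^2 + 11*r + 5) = r^2 + 2*r + 1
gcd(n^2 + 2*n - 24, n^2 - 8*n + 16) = n - 4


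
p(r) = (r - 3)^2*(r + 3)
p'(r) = (r - 3)^2 + (r + 3)*(2*r - 6)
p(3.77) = 4.01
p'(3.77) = 11.02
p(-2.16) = 22.37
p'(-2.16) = 17.96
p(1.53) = 9.79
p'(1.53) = -11.16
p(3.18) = 0.20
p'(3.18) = 2.26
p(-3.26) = -10.19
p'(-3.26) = 42.44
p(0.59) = 20.85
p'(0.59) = -11.50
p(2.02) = 4.82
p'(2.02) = -8.88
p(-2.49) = 15.37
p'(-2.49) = 24.54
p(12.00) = 1215.00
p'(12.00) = 351.00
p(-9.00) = -864.00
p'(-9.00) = 288.00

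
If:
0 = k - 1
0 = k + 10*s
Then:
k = 1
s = -1/10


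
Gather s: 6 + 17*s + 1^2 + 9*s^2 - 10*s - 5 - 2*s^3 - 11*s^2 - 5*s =-2*s^3 - 2*s^2 + 2*s + 2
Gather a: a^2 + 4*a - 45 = a^2 + 4*a - 45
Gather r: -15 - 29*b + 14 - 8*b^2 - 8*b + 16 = -8*b^2 - 37*b + 15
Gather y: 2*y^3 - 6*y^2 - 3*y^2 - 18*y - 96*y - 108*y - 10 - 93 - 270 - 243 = 2*y^3 - 9*y^2 - 222*y - 616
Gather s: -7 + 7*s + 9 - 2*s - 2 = 5*s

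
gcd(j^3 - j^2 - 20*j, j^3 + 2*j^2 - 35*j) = j^2 - 5*j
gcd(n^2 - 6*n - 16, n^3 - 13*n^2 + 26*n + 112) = n^2 - 6*n - 16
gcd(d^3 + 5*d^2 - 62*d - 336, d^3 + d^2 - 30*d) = d + 6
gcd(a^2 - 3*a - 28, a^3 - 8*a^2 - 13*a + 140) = a^2 - 3*a - 28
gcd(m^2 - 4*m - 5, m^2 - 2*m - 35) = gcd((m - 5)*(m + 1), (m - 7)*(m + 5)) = 1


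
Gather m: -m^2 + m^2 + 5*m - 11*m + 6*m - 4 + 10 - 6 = 0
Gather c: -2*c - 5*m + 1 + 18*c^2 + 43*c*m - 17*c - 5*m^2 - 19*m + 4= 18*c^2 + c*(43*m - 19) - 5*m^2 - 24*m + 5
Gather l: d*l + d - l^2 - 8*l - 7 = d - l^2 + l*(d - 8) - 7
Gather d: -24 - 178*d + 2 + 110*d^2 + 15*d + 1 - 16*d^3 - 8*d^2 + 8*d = -16*d^3 + 102*d^2 - 155*d - 21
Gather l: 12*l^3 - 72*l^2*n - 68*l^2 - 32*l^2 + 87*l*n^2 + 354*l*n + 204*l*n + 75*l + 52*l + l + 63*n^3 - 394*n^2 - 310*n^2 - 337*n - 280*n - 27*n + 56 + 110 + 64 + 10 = 12*l^3 + l^2*(-72*n - 100) + l*(87*n^2 + 558*n + 128) + 63*n^3 - 704*n^2 - 644*n + 240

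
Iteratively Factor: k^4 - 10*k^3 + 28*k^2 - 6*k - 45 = (k - 3)*(k^3 - 7*k^2 + 7*k + 15) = (k - 3)*(k + 1)*(k^2 - 8*k + 15) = (k - 5)*(k - 3)*(k + 1)*(k - 3)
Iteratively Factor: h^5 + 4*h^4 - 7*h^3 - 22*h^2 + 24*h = (h + 4)*(h^4 - 7*h^2 + 6*h) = (h - 1)*(h + 4)*(h^3 + h^2 - 6*h) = (h - 1)*(h + 3)*(h + 4)*(h^2 - 2*h) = h*(h - 1)*(h + 3)*(h + 4)*(h - 2)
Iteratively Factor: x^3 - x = (x)*(x^2 - 1) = x*(x + 1)*(x - 1)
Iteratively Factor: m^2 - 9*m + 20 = (m - 4)*(m - 5)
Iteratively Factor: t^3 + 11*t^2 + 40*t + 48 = (t + 4)*(t^2 + 7*t + 12) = (t + 3)*(t + 4)*(t + 4)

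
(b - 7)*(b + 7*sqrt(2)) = b^2 - 7*b + 7*sqrt(2)*b - 49*sqrt(2)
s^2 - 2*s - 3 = (s - 3)*(s + 1)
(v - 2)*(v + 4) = v^2 + 2*v - 8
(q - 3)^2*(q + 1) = q^3 - 5*q^2 + 3*q + 9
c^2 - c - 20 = (c - 5)*(c + 4)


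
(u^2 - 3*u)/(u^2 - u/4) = 4*(u - 3)/(4*u - 1)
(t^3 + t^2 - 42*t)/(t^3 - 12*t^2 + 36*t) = (t + 7)/(t - 6)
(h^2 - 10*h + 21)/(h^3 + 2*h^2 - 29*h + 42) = (h - 7)/(h^2 + 5*h - 14)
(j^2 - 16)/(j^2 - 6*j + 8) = (j + 4)/(j - 2)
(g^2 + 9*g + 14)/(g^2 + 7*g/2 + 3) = 2*(g + 7)/(2*g + 3)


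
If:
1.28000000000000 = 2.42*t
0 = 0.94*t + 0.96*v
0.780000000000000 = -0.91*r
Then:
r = -0.86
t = 0.53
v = -0.52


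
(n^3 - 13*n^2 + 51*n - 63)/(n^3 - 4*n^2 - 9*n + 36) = (n^2 - 10*n + 21)/(n^2 - n - 12)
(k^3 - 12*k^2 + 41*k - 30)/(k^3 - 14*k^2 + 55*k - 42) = (k - 5)/(k - 7)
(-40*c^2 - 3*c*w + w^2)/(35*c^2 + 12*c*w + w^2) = (-8*c + w)/(7*c + w)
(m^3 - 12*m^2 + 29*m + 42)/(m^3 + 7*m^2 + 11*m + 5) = (m^2 - 13*m + 42)/(m^2 + 6*m + 5)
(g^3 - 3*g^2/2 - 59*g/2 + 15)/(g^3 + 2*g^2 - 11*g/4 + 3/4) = 2*(g^2 - g - 30)/(2*g^2 + 5*g - 3)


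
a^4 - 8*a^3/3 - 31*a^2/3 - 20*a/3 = a*(a - 5)*(a + 1)*(a + 4/3)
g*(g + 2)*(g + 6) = g^3 + 8*g^2 + 12*g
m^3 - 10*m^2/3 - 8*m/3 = m*(m - 4)*(m + 2/3)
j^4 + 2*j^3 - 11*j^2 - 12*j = j*(j - 3)*(j + 1)*(j + 4)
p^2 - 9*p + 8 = (p - 8)*(p - 1)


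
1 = 1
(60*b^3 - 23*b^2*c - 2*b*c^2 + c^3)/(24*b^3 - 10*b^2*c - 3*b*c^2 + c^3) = (15*b^2 - 2*b*c - c^2)/(6*b^2 - b*c - c^2)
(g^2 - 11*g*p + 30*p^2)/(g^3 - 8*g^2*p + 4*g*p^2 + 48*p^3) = (-g + 5*p)/(-g^2 + 2*g*p + 8*p^2)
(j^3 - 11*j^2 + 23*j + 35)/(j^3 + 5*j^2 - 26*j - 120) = (j^2 - 6*j - 7)/(j^2 + 10*j + 24)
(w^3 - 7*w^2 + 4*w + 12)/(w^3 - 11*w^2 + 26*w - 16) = (w^2 - 5*w - 6)/(w^2 - 9*w + 8)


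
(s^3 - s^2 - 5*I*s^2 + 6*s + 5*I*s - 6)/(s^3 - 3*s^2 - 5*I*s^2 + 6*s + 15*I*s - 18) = (s - 1)/(s - 3)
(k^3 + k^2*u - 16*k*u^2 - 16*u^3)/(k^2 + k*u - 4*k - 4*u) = (k^2 - 16*u^2)/(k - 4)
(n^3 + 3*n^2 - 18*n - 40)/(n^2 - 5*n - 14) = (n^2 + n - 20)/(n - 7)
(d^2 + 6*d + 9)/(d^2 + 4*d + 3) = (d + 3)/(d + 1)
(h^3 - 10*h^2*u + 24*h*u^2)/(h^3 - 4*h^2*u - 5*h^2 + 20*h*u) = (h - 6*u)/(h - 5)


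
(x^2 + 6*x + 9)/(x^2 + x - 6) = (x + 3)/(x - 2)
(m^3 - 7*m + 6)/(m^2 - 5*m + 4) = (m^2 + m - 6)/(m - 4)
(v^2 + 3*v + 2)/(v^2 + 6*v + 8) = (v + 1)/(v + 4)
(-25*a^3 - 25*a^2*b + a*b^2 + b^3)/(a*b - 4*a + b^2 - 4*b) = (-25*a^2 + b^2)/(b - 4)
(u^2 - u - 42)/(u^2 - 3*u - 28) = (u + 6)/(u + 4)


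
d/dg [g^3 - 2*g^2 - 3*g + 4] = 3*g^2 - 4*g - 3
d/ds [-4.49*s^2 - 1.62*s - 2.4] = -8.98*s - 1.62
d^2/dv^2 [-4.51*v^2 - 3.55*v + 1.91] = -9.02000000000000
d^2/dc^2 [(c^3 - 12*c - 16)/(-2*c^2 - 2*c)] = (11*c^3 + 48*c^2 + 48*c + 16)/(c^3*(c^3 + 3*c^2 + 3*c + 1))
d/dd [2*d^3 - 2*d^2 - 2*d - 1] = 6*d^2 - 4*d - 2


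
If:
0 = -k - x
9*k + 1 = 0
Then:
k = -1/9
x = 1/9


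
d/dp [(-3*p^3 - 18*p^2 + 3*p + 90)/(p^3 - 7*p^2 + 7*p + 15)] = 3*(13*p^4 - 16*p^3 - 170*p^2 + 240*p - 195)/(p^6 - 14*p^5 + 63*p^4 - 68*p^3 - 161*p^2 + 210*p + 225)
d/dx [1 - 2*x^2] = -4*x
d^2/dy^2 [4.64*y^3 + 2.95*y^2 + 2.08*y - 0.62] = 27.84*y + 5.9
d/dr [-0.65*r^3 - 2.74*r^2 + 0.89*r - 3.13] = -1.95*r^2 - 5.48*r + 0.89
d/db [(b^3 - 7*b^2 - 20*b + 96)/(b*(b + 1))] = (b^4 + 2*b^3 + 13*b^2 - 192*b - 96)/(b^2*(b^2 + 2*b + 1))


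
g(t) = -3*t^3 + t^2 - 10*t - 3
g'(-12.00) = -1330.00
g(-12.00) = 5445.00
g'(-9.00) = -757.00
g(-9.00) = 2355.00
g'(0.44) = -10.86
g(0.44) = -7.46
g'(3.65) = -122.60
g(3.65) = -172.06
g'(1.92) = -39.34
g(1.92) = -39.75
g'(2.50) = -61.25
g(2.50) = -68.62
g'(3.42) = -108.43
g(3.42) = -145.51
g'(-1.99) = -49.62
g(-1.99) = 44.50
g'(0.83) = -14.54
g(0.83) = -12.33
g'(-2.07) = -52.70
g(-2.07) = 48.59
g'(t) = -9*t^2 + 2*t - 10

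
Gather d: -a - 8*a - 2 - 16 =-9*a - 18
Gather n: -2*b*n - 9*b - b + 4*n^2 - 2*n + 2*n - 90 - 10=-2*b*n - 10*b + 4*n^2 - 100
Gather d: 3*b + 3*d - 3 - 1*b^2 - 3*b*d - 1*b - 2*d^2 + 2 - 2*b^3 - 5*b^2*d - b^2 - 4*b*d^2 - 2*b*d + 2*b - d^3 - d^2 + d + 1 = -2*b^3 - 2*b^2 + 4*b - d^3 + d^2*(-4*b - 3) + d*(-5*b^2 - 5*b + 4)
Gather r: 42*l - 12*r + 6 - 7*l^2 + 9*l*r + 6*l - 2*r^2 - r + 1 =-7*l^2 + 48*l - 2*r^2 + r*(9*l - 13) + 7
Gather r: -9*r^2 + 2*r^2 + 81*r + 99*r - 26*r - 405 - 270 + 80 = -7*r^2 + 154*r - 595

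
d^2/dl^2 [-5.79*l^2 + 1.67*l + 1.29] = -11.5800000000000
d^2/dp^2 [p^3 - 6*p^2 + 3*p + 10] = 6*p - 12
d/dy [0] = 0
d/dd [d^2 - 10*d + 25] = 2*d - 10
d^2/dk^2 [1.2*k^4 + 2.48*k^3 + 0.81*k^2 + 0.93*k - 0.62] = 14.4*k^2 + 14.88*k + 1.62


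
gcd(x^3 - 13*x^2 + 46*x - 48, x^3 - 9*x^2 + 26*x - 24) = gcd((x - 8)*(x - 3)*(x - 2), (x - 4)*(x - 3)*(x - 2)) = x^2 - 5*x + 6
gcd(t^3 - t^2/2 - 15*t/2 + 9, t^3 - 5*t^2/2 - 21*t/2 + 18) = t^2 + 3*t/2 - 9/2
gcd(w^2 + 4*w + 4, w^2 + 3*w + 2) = w + 2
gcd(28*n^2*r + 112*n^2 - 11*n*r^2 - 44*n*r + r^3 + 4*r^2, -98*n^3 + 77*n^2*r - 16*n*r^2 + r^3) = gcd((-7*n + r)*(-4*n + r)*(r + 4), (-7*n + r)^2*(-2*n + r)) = -7*n + r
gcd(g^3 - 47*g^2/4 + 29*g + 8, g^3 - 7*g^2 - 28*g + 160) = g^2 - 12*g + 32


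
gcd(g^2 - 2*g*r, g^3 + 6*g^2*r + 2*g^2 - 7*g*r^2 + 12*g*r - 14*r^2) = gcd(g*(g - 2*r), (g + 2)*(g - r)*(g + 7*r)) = 1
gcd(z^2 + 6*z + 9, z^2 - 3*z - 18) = z + 3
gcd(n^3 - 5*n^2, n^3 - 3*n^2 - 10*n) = n^2 - 5*n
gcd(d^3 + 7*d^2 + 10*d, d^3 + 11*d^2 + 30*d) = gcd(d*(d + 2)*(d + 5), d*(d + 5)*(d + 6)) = d^2 + 5*d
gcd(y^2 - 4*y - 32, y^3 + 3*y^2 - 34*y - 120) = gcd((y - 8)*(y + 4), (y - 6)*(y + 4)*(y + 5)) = y + 4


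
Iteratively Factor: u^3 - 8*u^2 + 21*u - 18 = (u - 2)*(u^2 - 6*u + 9) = (u - 3)*(u - 2)*(u - 3)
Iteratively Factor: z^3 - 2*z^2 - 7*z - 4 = (z + 1)*(z^2 - 3*z - 4) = (z + 1)^2*(z - 4)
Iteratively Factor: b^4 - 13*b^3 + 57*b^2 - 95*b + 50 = (b - 2)*(b^3 - 11*b^2 + 35*b - 25) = (b - 2)*(b - 1)*(b^2 - 10*b + 25) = (b - 5)*(b - 2)*(b - 1)*(b - 5)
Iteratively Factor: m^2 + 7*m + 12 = (m + 3)*(m + 4)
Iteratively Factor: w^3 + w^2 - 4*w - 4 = (w - 2)*(w^2 + 3*w + 2) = (w - 2)*(w + 1)*(w + 2)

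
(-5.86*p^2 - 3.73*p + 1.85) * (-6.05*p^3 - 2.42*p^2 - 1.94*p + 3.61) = 35.453*p^5 + 36.7477*p^4 + 9.2025*p^3 - 18.3954*p^2 - 17.0543*p + 6.6785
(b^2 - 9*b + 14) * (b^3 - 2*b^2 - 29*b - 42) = b^5 - 11*b^4 + 3*b^3 + 191*b^2 - 28*b - 588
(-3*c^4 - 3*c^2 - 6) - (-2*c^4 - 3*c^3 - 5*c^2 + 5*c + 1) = -c^4 + 3*c^3 + 2*c^2 - 5*c - 7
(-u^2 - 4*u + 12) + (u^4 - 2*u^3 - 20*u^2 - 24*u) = u^4 - 2*u^3 - 21*u^2 - 28*u + 12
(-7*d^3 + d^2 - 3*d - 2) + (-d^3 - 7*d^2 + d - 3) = -8*d^3 - 6*d^2 - 2*d - 5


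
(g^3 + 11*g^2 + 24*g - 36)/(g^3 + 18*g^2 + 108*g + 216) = (g - 1)/(g + 6)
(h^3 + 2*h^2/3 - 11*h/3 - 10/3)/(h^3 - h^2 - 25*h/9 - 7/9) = 3*(3*h^2 - h - 10)/(9*h^2 - 18*h - 7)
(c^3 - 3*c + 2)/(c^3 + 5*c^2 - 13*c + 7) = (c + 2)/(c + 7)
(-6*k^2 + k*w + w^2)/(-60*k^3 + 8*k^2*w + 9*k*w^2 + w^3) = (3*k + w)/(30*k^2 + 11*k*w + w^2)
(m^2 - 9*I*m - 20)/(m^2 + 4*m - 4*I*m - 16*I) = (m - 5*I)/(m + 4)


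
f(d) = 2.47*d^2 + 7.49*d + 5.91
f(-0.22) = 4.38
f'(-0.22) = 6.40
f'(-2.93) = -6.98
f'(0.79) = 11.39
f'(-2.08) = -2.79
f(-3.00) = 5.67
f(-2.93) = 5.17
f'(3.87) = 26.61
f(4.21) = 81.22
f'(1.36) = 14.21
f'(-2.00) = -2.39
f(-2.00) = 0.81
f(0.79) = 13.37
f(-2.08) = 1.02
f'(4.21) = 28.29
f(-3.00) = 5.67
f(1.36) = 20.66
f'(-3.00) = -7.33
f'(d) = 4.94*d + 7.49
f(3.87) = 71.89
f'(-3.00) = -7.33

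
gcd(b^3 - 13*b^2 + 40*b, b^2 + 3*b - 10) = 1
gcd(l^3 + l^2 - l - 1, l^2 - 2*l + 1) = l - 1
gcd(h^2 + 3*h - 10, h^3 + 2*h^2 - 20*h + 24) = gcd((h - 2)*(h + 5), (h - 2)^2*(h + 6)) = h - 2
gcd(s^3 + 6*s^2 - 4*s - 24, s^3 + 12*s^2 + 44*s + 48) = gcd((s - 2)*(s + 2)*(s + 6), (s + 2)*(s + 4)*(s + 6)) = s^2 + 8*s + 12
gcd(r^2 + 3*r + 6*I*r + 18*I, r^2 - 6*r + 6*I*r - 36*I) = r + 6*I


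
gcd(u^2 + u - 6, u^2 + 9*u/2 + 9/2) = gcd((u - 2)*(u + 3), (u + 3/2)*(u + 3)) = u + 3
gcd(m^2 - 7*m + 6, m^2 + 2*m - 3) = m - 1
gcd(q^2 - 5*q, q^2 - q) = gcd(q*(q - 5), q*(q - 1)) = q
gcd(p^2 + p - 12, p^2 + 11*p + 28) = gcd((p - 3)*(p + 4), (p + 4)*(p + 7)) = p + 4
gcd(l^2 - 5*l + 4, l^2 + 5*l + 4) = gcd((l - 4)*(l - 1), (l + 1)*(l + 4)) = 1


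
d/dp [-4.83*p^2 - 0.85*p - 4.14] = -9.66*p - 0.85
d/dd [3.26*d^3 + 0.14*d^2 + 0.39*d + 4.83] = 9.78*d^2 + 0.28*d + 0.39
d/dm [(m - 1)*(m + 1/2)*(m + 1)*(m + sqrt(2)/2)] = 4*m^3 + 3*m^2/2 + 3*sqrt(2)*m^2/2 - 2*m + sqrt(2)*m/2 - sqrt(2)/2 - 1/2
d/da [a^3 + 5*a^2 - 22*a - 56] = 3*a^2 + 10*a - 22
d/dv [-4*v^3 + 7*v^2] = 2*v*(7 - 6*v)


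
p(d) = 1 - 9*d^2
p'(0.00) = 0.00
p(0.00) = 1.00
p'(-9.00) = 162.00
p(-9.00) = -728.00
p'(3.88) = -69.84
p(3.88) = -134.49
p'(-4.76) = 85.68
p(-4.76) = -202.92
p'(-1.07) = 19.26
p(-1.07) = -9.30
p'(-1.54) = 27.72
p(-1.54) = -20.34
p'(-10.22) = 183.96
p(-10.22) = -939.04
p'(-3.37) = 60.66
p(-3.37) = -101.21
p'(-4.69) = 84.42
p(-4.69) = -196.96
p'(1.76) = -31.68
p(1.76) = -26.88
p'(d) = -18*d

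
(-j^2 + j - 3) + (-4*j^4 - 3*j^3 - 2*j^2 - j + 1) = -4*j^4 - 3*j^3 - 3*j^2 - 2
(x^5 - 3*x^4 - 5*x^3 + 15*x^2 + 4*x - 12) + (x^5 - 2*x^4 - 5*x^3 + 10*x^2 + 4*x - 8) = 2*x^5 - 5*x^4 - 10*x^3 + 25*x^2 + 8*x - 20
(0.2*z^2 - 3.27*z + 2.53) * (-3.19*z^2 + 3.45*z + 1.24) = -0.638*z^4 + 11.1213*z^3 - 19.1042*z^2 + 4.6737*z + 3.1372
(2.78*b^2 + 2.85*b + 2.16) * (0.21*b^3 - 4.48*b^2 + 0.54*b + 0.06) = 0.5838*b^5 - 11.8559*b^4 - 10.8132*b^3 - 7.971*b^2 + 1.3374*b + 0.1296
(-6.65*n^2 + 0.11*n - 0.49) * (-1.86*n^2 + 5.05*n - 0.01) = 12.369*n^4 - 33.7871*n^3 + 1.5334*n^2 - 2.4756*n + 0.0049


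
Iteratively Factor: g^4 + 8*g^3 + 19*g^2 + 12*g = (g + 4)*(g^3 + 4*g^2 + 3*g) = g*(g + 4)*(g^2 + 4*g + 3) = g*(g + 1)*(g + 4)*(g + 3)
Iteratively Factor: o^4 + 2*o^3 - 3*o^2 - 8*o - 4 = (o + 2)*(o^3 - 3*o - 2) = (o + 1)*(o + 2)*(o^2 - o - 2) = (o + 1)^2*(o + 2)*(o - 2)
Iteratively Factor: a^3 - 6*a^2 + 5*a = (a - 1)*(a^2 - 5*a) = a*(a - 1)*(a - 5)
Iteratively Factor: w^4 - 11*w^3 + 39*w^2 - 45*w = (w)*(w^3 - 11*w^2 + 39*w - 45) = w*(w - 3)*(w^2 - 8*w + 15) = w*(w - 5)*(w - 3)*(w - 3)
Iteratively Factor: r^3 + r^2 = (r)*(r^2 + r) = r*(r + 1)*(r)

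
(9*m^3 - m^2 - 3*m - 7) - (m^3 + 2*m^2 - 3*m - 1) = 8*m^3 - 3*m^2 - 6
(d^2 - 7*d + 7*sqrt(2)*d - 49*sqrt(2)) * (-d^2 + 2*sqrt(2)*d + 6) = -d^4 - 5*sqrt(2)*d^3 + 7*d^3 + 34*d^2 + 35*sqrt(2)*d^2 - 238*d + 42*sqrt(2)*d - 294*sqrt(2)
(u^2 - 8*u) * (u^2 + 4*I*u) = u^4 - 8*u^3 + 4*I*u^3 - 32*I*u^2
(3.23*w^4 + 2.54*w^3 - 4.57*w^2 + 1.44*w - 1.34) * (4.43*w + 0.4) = 14.3089*w^5 + 12.5442*w^4 - 19.2291*w^3 + 4.5512*w^2 - 5.3602*w - 0.536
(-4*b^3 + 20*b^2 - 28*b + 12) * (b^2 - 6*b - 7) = -4*b^5 + 44*b^4 - 120*b^3 + 40*b^2 + 124*b - 84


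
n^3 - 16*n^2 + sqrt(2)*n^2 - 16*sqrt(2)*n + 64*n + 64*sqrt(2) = (n - 8)^2*(n + sqrt(2))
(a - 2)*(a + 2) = a^2 - 4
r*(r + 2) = r^2 + 2*r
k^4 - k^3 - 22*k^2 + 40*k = k*(k - 4)*(k - 2)*(k + 5)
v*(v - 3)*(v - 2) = v^3 - 5*v^2 + 6*v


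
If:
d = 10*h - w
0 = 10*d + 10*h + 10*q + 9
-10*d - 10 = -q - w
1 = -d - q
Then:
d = -5/6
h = 1/10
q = -1/6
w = 11/6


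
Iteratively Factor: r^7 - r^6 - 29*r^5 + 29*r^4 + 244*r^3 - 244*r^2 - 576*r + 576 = (r + 4)*(r^6 - 5*r^5 - 9*r^4 + 65*r^3 - 16*r^2 - 180*r + 144) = (r - 2)*(r + 4)*(r^5 - 3*r^4 - 15*r^3 + 35*r^2 + 54*r - 72) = (r - 3)*(r - 2)*(r + 4)*(r^4 - 15*r^2 - 10*r + 24) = (r - 3)*(r - 2)*(r + 3)*(r + 4)*(r^3 - 3*r^2 - 6*r + 8) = (r - 3)*(r - 2)*(r + 2)*(r + 3)*(r + 4)*(r^2 - 5*r + 4) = (r - 3)*(r - 2)*(r - 1)*(r + 2)*(r + 3)*(r + 4)*(r - 4)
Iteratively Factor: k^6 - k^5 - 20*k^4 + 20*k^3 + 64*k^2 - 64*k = (k)*(k^5 - k^4 - 20*k^3 + 20*k^2 + 64*k - 64) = k*(k - 2)*(k^4 + k^3 - 18*k^2 - 16*k + 32) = k*(k - 4)*(k - 2)*(k^3 + 5*k^2 + 2*k - 8) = k*(k - 4)*(k - 2)*(k - 1)*(k^2 + 6*k + 8) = k*(k - 4)*(k - 2)*(k - 1)*(k + 4)*(k + 2)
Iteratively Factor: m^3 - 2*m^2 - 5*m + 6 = (m - 1)*(m^2 - m - 6) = (m - 1)*(m + 2)*(m - 3)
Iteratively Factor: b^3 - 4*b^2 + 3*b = (b - 1)*(b^2 - 3*b) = b*(b - 1)*(b - 3)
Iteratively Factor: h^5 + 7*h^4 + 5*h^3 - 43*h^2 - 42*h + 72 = (h + 3)*(h^4 + 4*h^3 - 7*h^2 - 22*h + 24) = (h + 3)^2*(h^3 + h^2 - 10*h + 8) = (h - 1)*(h + 3)^2*(h^2 + 2*h - 8) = (h - 2)*(h - 1)*(h + 3)^2*(h + 4)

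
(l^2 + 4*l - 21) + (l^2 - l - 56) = 2*l^2 + 3*l - 77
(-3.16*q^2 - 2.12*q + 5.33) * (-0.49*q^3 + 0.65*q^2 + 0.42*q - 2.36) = 1.5484*q^5 - 1.0152*q^4 - 5.3169*q^3 + 10.0317*q^2 + 7.2418*q - 12.5788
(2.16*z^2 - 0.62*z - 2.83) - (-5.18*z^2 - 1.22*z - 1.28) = 7.34*z^2 + 0.6*z - 1.55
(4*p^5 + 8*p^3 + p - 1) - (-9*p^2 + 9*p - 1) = 4*p^5 + 8*p^3 + 9*p^2 - 8*p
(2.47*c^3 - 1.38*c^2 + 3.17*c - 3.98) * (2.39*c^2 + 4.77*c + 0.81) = 5.9033*c^5 + 8.4837*c^4 + 2.9944*c^3 + 4.4909*c^2 - 16.4169*c - 3.2238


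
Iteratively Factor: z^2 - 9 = (z + 3)*(z - 3)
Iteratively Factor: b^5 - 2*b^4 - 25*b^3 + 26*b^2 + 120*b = (b + 2)*(b^4 - 4*b^3 - 17*b^2 + 60*b) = (b - 5)*(b + 2)*(b^3 + b^2 - 12*b) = (b - 5)*(b - 3)*(b + 2)*(b^2 + 4*b) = b*(b - 5)*(b - 3)*(b + 2)*(b + 4)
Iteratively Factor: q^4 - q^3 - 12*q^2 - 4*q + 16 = (q - 4)*(q^3 + 3*q^2 - 4) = (q - 4)*(q + 2)*(q^2 + q - 2) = (q - 4)*(q + 2)^2*(q - 1)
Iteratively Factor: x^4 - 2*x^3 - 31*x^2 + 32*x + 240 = (x - 5)*(x^3 + 3*x^2 - 16*x - 48) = (x - 5)*(x - 4)*(x^2 + 7*x + 12) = (x - 5)*(x - 4)*(x + 4)*(x + 3)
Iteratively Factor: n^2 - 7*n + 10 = (n - 2)*(n - 5)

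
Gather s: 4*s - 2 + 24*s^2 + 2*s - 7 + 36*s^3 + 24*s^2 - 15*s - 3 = 36*s^3 + 48*s^2 - 9*s - 12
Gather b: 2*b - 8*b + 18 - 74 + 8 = -6*b - 48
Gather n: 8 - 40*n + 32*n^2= 32*n^2 - 40*n + 8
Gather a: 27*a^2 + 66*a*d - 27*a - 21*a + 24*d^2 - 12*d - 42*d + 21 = 27*a^2 + a*(66*d - 48) + 24*d^2 - 54*d + 21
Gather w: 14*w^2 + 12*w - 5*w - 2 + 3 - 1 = 14*w^2 + 7*w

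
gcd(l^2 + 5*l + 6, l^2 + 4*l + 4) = l + 2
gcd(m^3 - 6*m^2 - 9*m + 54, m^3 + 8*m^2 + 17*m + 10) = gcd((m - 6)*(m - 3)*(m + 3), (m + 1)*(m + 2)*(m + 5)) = 1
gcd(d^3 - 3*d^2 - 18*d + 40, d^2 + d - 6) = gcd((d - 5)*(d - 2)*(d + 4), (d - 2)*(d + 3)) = d - 2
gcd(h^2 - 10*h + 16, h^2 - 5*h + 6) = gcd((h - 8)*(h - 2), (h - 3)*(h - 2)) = h - 2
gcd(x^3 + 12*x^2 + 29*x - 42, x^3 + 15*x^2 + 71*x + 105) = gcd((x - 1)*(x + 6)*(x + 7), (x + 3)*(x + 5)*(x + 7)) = x + 7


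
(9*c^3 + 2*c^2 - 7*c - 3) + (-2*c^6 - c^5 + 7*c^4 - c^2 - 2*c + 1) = -2*c^6 - c^5 + 7*c^4 + 9*c^3 + c^2 - 9*c - 2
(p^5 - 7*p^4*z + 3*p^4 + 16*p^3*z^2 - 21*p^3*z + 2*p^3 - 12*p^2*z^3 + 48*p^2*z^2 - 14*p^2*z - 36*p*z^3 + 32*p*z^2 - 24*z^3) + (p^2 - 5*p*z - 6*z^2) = p^5 - 7*p^4*z + 3*p^4 + 16*p^3*z^2 - 21*p^3*z + 2*p^3 - 12*p^2*z^3 + 48*p^2*z^2 - 14*p^2*z + p^2 - 36*p*z^3 + 32*p*z^2 - 5*p*z - 24*z^3 - 6*z^2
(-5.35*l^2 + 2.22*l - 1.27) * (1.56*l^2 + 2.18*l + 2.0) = -8.346*l^4 - 8.1998*l^3 - 7.8416*l^2 + 1.6714*l - 2.54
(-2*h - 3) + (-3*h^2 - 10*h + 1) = -3*h^2 - 12*h - 2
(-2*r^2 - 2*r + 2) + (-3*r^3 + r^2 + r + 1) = -3*r^3 - r^2 - r + 3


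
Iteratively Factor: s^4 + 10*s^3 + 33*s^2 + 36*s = (s)*(s^3 + 10*s^2 + 33*s + 36) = s*(s + 4)*(s^2 + 6*s + 9) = s*(s + 3)*(s + 4)*(s + 3)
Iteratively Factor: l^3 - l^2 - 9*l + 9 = (l - 1)*(l^2 - 9) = (l - 3)*(l - 1)*(l + 3)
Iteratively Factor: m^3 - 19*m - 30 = (m + 2)*(m^2 - 2*m - 15) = (m + 2)*(m + 3)*(m - 5)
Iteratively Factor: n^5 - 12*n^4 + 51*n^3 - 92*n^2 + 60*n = (n - 5)*(n^4 - 7*n^3 + 16*n^2 - 12*n) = (n - 5)*(n - 2)*(n^3 - 5*n^2 + 6*n) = n*(n - 5)*(n - 2)*(n^2 - 5*n + 6) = n*(n - 5)*(n - 2)^2*(n - 3)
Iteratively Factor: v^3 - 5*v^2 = (v - 5)*(v^2) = v*(v - 5)*(v)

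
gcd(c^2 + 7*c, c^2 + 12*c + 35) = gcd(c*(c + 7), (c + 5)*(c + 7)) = c + 7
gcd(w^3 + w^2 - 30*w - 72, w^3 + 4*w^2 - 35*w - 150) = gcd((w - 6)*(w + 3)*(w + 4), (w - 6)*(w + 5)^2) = w - 6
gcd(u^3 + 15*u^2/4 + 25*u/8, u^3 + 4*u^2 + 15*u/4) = u^2 + 5*u/2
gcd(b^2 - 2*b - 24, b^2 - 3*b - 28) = b + 4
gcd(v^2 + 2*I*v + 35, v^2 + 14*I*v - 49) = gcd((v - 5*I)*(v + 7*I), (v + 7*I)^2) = v + 7*I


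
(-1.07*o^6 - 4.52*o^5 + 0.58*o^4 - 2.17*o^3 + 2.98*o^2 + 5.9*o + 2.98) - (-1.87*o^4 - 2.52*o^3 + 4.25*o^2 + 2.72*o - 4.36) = -1.07*o^6 - 4.52*o^5 + 2.45*o^4 + 0.35*o^3 - 1.27*o^2 + 3.18*o + 7.34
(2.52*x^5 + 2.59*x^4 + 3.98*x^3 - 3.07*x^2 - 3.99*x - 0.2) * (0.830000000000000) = 2.0916*x^5 + 2.1497*x^4 + 3.3034*x^3 - 2.5481*x^2 - 3.3117*x - 0.166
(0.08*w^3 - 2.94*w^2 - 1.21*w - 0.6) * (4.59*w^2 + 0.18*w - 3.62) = 0.3672*w^5 - 13.4802*w^4 - 6.3727*w^3 + 7.671*w^2 + 4.2722*w + 2.172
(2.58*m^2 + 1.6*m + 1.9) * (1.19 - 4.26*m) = -10.9908*m^3 - 3.7458*m^2 - 6.19*m + 2.261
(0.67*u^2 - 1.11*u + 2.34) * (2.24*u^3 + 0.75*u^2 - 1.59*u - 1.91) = 1.5008*u^5 - 1.9839*u^4 + 3.3438*u^3 + 2.2402*u^2 - 1.6005*u - 4.4694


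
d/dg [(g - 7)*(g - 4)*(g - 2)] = 3*g^2 - 26*g + 50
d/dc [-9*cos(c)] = 9*sin(c)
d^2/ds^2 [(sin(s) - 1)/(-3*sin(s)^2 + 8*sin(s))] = (9*sin(s)^2 - 12*sin(s) + 54 - 10/sin(s) - 144/sin(s)^2 + 128/sin(s)^3)/(3*sin(s) - 8)^3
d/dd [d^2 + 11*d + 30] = 2*d + 11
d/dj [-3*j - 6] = -3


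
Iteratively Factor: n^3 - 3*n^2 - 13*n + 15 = (n - 1)*(n^2 - 2*n - 15) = (n - 5)*(n - 1)*(n + 3)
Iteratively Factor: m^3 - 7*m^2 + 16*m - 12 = (m - 3)*(m^2 - 4*m + 4) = (m - 3)*(m - 2)*(m - 2)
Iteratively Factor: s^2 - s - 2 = (s - 2)*(s + 1)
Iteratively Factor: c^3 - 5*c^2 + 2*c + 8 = (c - 2)*(c^2 - 3*c - 4) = (c - 2)*(c + 1)*(c - 4)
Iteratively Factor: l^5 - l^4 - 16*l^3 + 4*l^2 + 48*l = (l - 2)*(l^4 + l^3 - 14*l^2 - 24*l) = l*(l - 2)*(l^3 + l^2 - 14*l - 24) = l*(l - 2)*(l + 3)*(l^2 - 2*l - 8) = l*(l - 2)*(l + 2)*(l + 3)*(l - 4)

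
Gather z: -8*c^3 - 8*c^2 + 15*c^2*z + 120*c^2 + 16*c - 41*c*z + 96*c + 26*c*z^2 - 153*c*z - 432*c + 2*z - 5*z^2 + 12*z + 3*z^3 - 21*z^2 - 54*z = -8*c^3 + 112*c^2 - 320*c + 3*z^3 + z^2*(26*c - 26) + z*(15*c^2 - 194*c - 40)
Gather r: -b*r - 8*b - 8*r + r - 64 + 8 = -8*b + r*(-b - 7) - 56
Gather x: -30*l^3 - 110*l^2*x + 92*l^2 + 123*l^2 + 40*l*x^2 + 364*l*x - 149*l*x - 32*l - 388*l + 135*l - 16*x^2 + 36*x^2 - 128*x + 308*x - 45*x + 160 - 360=-30*l^3 + 215*l^2 - 285*l + x^2*(40*l + 20) + x*(-110*l^2 + 215*l + 135) - 200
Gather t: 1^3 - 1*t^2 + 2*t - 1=-t^2 + 2*t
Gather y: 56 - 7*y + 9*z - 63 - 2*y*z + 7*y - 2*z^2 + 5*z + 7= -2*y*z - 2*z^2 + 14*z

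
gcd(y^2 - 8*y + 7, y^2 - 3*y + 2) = y - 1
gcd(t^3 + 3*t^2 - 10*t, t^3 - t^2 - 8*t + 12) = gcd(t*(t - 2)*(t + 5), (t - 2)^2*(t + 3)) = t - 2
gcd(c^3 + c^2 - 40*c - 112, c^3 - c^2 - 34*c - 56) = c^2 - 3*c - 28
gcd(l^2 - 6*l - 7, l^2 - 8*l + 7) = l - 7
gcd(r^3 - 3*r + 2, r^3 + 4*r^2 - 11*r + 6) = r^2 - 2*r + 1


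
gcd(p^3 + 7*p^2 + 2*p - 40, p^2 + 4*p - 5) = p + 5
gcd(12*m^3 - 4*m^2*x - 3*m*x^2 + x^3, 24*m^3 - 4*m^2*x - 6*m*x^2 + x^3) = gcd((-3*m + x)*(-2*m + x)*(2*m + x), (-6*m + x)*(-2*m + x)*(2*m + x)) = -4*m^2 + x^2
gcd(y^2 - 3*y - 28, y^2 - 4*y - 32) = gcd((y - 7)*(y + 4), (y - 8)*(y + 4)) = y + 4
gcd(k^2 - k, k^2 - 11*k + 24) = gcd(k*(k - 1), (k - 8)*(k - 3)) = 1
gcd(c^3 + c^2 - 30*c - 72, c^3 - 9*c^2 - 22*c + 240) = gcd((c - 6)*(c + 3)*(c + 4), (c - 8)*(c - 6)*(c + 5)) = c - 6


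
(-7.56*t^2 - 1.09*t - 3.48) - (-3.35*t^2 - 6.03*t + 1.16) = -4.21*t^2 + 4.94*t - 4.64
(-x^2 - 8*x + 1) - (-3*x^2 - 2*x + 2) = 2*x^2 - 6*x - 1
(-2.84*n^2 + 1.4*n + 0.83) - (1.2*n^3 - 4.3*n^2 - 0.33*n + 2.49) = -1.2*n^3 + 1.46*n^2 + 1.73*n - 1.66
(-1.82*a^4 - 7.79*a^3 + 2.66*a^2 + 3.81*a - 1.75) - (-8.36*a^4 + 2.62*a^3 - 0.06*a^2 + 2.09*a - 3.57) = 6.54*a^4 - 10.41*a^3 + 2.72*a^2 + 1.72*a + 1.82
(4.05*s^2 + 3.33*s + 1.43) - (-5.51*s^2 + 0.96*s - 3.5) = 9.56*s^2 + 2.37*s + 4.93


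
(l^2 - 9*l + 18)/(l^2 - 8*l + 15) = (l - 6)/(l - 5)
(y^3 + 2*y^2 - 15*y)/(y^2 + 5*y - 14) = y*(y^2 + 2*y - 15)/(y^2 + 5*y - 14)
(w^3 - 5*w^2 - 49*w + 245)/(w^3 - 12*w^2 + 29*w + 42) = (w^2 + 2*w - 35)/(w^2 - 5*w - 6)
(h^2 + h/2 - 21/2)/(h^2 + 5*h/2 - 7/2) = (h - 3)/(h - 1)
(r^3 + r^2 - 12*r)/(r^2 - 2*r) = (r^2 + r - 12)/(r - 2)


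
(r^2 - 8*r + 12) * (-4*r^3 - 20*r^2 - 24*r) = -4*r^5 + 12*r^4 + 88*r^3 - 48*r^2 - 288*r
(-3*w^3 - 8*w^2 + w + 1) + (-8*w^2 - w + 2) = -3*w^3 - 16*w^2 + 3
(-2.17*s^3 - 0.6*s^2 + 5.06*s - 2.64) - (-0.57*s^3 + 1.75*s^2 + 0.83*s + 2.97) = -1.6*s^3 - 2.35*s^2 + 4.23*s - 5.61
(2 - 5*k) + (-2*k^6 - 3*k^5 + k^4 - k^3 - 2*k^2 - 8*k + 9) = -2*k^6 - 3*k^5 + k^4 - k^3 - 2*k^2 - 13*k + 11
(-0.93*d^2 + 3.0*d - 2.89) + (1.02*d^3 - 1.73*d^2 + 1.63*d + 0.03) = 1.02*d^3 - 2.66*d^2 + 4.63*d - 2.86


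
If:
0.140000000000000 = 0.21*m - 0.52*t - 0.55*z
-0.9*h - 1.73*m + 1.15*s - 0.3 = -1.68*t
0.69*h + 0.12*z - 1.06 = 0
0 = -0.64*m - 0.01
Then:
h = 1.53623188405797 - 0.173913043478261*z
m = -0.02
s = 1.40904464155882*z + 1.84216182565072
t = -1.05769230769231*z - 0.275540865384615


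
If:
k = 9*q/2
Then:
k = 9*q/2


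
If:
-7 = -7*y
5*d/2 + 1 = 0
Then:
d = -2/5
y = 1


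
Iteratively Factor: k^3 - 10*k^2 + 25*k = (k - 5)*(k^2 - 5*k) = k*(k - 5)*(k - 5)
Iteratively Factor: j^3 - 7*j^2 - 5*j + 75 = (j - 5)*(j^2 - 2*j - 15) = (j - 5)^2*(j + 3)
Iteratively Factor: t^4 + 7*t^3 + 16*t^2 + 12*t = (t)*(t^3 + 7*t^2 + 16*t + 12) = t*(t + 2)*(t^2 + 5*t + 6) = t*(t + 2)^2*(t + 3)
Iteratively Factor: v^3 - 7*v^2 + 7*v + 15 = (v - 3)*(v^2 - 4*v - 5) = (v - 3)*(v + 1)*(v - 5)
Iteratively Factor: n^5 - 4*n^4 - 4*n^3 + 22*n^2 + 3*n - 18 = (n - 3)*(n^4 - n^3 - 7*n^2 + n + 6) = (n - 3)*(n + 2)*(n^3 - 3*n^2 - n + 3) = (n - 3)^2*(n + 2)*(n^2 - 1) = (n - 3)^2*(n - 1)*(n + 2)*(n + 1)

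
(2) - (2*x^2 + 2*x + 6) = -2*x^2 - 2*x - 4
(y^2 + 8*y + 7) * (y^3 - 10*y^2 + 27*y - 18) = y^5 - 2*y^4 - 46*y^3 + 128*y^2 + 45*y - 126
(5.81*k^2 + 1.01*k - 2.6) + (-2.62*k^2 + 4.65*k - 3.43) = 3.19*k^2 + 5.66*k - 6.03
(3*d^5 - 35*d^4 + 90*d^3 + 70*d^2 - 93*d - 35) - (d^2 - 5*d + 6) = 3*d^5 - 35*d^4 + 90*d^3 + 69*d^2 - 88*d - 41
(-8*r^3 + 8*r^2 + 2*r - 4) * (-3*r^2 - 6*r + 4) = 24*r^5 + 24*r^4 - 86*r^3 + 32*r^2 + 32*r - 16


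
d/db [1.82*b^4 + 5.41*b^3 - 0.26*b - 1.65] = 7.28*b^3 + 16.23*b^2 - 0.26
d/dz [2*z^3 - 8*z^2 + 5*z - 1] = 6*z^2 - 16*z + 5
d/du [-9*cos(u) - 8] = 9*sin(u)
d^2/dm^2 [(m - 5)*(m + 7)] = 2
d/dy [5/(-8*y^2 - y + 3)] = 5*(16*y + 1)/(8*y^2 + y - 3)^2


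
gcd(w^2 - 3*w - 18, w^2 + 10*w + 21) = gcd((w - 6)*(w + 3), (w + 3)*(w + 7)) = w + 3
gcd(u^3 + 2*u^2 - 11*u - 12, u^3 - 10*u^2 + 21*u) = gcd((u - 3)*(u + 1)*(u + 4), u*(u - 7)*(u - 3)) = u - 3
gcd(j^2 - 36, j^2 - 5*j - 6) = j - 6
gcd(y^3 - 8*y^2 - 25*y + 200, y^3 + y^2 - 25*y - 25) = y^2 - 25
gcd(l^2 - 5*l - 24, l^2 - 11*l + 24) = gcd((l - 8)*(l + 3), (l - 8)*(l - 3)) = l - 8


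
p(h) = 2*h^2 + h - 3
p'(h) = 4*h + 1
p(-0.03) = -3.03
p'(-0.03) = 0.88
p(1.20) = 1.08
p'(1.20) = 5.80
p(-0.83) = -2.45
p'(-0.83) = -2.32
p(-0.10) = -3.08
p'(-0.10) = 0.60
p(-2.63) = 8.20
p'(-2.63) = -9.52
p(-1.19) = -1.36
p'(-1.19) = -3.76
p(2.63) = 13.46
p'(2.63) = 11.52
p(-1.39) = -0.53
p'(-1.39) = -4.56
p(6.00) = 75.00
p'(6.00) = 25.00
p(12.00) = 297.00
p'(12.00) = 49.00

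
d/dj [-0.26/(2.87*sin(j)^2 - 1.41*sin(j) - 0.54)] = (1.4924*sin(j) - 0.3666)*cos(j)/(-2.87*sin(j)^2 + 1.41*sin(j) + 0.54)^2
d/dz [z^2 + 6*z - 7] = 2*z + 6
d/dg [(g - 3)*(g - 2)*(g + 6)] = 3*g^2 + 2*g - 24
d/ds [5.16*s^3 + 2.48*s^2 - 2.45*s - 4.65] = 15.48*s^2 + 4.96*s - 2.45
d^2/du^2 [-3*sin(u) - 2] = 3*sin(u)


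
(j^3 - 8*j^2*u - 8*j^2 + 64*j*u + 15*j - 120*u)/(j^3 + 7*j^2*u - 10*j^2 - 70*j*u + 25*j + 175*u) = (j^2 - 8*j*u - 3*j + 24*u)/(j^2 + 7*j*u - 5*j - 35*u)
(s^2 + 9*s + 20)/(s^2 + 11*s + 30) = (s + 4)/(s + 6)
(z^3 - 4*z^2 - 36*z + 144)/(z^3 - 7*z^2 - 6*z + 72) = (z + 6)/(z + 3)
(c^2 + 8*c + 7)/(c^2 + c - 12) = (c^2 + 8*c + 7)/(c^2 + c - 12)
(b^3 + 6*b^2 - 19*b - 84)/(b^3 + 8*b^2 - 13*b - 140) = (b + 3)/(b + 5)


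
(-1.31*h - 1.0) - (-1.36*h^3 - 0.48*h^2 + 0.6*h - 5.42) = 1.36*h^3 + 0.48*h^2 - 1.91*h + 4.42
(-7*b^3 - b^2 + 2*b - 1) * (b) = -7*b^4 - b^3 + 2*b^2 - b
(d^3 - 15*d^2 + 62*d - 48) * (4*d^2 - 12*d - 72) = 4*d^5 - 72*d^4 + 356*d^3 + 144*d^2 - 3888*d + 3456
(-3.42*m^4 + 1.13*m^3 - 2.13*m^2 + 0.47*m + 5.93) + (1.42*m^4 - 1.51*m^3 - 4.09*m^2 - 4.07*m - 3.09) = -2.0*m^4 - 0.38*m^3 - 6.22*m^2 - 3.6*m + 2.84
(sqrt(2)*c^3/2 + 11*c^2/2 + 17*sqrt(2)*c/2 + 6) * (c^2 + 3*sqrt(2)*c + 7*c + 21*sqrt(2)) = sqrt(2)*c^5/2 + 7*sqrt(2)*c^4/2 + 17*c^4/2 + 25*sqrt(2)*c^3 + 119*c^3/2 + 57*c^2 + 175*sqrt(2)*c^2 + 18*sqrt(2)*c + 399*c + 126*sqrt(2)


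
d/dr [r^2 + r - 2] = 2*r + 1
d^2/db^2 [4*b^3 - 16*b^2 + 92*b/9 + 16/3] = 24*b - 32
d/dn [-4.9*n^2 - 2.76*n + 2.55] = -9.8*n - 2.76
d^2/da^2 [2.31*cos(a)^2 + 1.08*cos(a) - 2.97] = -1.08*cos(a) - 4.62*cos(2*a)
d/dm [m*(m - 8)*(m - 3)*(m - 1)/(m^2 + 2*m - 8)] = 2*(m^5 - 3*m^4 - 40*m^3 + 191*m^2 - 280*m + 96)/(m^4 + 4*m^3 - 12*m^2 - 32*m + 64)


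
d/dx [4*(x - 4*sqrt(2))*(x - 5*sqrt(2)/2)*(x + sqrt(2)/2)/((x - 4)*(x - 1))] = 2*(2*x^4 - 20*x^3 - 3*x^2 + 60*sqrt(2)*x^2 - 136*sqrt(2)*x + 108 + 100*sqrt(2))/(x^4 - 10*x^3 + 33*x^2 - 40*x + 16)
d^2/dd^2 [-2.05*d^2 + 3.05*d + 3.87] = -4.10000000000000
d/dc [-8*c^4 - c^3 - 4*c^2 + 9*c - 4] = -32*c^3 - 3*c^2 - 8*c + 9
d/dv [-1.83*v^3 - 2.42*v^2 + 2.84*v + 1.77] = -5.49*v^2 - 4.84*v + 2.84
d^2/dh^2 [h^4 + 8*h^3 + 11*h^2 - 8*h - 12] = 12*h^2 + 48*h + 22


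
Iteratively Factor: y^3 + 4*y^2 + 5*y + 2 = (y + 2)*(y^2 + 2*y + 1) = (y + 1)*(y + 2)*(y + 1)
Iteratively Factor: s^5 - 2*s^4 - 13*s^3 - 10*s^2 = (s + 2)*(s^4 - 4*s^3 - 5*s^2) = s*(s + 2)*(s^3 - 4*s^2 - 5*s) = s*(s + 1)*(s + 2)*(s^2 - 5*s) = s*(s - 5)*(s + 1)*(s + 2)*(s)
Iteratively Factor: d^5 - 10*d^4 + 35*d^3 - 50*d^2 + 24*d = (d - 4)*(d^4 - 6*d^3 + 11*d^2 - 6*d) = (d - 4)*(d - 2)*(d^3 - 4*d^2 + 3*d) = (d - 4)*(d - 3)*(d - 2)*(d^2 - d) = d*(d - 4)*(d - 3)*(d - 2)*(d - 1)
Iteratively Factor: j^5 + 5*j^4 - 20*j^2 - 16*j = (j + 1)*(j^4 + 4*j^3 - 4*j^2 - 16*j) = (j + 1)*(j + 4)*(j^3 - 4*j) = (j - 2)*(j + 1)*(j + 4)*(j^2 + 2*j) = (j - 2)*(j + 1)*(j + 2)*(j + 4)*(j)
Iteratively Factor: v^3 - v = (v)*(v^2 - 1) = v*(v - 1)*(v + 1)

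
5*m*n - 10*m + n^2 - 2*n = (5*m + n)*(n - 2)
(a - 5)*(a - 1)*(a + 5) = a^3 - a^2 - 25*a + 25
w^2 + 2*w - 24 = (w - 4)*(w + 6)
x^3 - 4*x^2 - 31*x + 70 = (x - 7)*(x - 2)*(x + 5)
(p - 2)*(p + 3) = p^2 + p - 6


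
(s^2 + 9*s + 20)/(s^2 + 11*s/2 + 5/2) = 2*(s + 4)/(2*s + 1)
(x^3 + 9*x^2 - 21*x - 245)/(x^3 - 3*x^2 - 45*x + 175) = (x + 7)/(x - 5)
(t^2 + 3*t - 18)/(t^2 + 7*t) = (t^2 + 3*t - 18)/(t*(t + 7))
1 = 1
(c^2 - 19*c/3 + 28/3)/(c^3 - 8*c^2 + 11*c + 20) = (c - 7/3)/(c^2 - 4*c - 5)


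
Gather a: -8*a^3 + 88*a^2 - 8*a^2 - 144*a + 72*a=-8*a^3 + 80*a^2 - 72*a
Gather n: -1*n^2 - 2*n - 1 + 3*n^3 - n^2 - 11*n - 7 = 3*n^3 - 2*n^2 - 13*n - 8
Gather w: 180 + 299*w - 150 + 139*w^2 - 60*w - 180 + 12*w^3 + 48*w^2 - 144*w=12*w^3 + 187*w^2 + 95*w - 150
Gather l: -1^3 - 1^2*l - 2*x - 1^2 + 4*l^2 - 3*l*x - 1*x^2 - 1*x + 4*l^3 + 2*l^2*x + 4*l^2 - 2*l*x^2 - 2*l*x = 4*l^3 + l^2*(2*x + 8) + l*(-2*x^2 - 5*x - 1) - x^2 - 3*x - 2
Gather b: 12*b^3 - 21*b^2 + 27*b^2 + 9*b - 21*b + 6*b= 12*b^3 + 6*b^2 - 6*b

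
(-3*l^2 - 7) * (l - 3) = -3*l^3 + 9*l^2 - 7*l + 21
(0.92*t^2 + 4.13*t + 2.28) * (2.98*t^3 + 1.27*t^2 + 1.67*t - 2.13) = 2.7416*t^5 + 13.4758*t^4 + 13.5759*t^3 + 7.8331*t^2 - 4.9893*t - 4.8564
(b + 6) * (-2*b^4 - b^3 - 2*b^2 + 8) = -2*b^5 - 13*b^4 - 8*b^3 - 12*b^2 + 8*b + 48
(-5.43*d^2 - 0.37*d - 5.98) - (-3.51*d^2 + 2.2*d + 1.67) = -1.92*d^2 - 2.57*d - 7.65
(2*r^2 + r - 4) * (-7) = -14*r^2 - 7*r + 28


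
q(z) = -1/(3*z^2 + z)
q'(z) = -(-6*z - 1)/(3*z^2 + z)^2 = (6*z + 1)/(z^2*(3*z + 1)^2)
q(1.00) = -0.25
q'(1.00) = 0.44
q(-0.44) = -7.10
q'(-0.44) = -82.73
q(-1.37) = -0.23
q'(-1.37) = -0.40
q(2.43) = -0.05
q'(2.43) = 0.04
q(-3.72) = -0.03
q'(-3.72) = -0.01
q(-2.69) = -0.05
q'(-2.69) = -0.04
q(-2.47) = -0.06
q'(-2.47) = -0.06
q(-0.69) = -1.35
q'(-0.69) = -5.76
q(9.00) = 0.00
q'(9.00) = 0.00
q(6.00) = -0.00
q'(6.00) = 0.00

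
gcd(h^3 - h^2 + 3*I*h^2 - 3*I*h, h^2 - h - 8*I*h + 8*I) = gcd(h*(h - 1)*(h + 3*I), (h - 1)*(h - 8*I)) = h - 1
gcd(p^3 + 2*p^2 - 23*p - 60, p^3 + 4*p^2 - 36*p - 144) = p + 4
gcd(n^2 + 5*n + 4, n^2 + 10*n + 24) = n + 4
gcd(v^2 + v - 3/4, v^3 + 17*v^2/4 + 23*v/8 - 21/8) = v - 1/2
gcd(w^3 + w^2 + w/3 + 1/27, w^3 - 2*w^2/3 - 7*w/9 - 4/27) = w^2 + 2*w/3 + 1/9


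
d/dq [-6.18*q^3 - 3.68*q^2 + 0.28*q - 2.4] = -18.54*q^2 - 7.36*q + 0.28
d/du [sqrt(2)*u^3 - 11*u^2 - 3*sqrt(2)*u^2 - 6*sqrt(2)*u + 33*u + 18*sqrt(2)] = 3*sqrt(2)*u^2 - 22*u - 6*sqrt(2)*u - 6*sqrt(2) + 33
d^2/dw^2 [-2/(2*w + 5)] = -16/(2*w + 5)^3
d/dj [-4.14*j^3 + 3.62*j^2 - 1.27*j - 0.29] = -12.42*j^2 + 7.24*j - 1.27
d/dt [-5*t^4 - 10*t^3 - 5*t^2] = 10*t*(-2*t^2 - 3*t - 1)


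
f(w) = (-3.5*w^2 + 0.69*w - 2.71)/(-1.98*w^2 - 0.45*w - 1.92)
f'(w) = (0.69 - 7.0*w)/(-1.98*w^2 - 0.45*w - 1.92) + (3.96*w + 0.45)*(-3.5*w^2 + 0.69*w - 2.71)/(-1.98*w^2 - 0.45*w - 1.92)^2 = (2.9412*w^2 + 2.7084*w - 2.5443)/(3.9204*w^4 + 1.782*w^3 + 7.8057*w^2 + 1.728*w + 3.6864)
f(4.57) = 1.60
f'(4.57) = 0.03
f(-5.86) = 1.89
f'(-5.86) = 0.02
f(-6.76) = 1.87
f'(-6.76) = 0.01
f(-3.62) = 1.95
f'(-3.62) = 0.04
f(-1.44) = 2.04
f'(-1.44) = -0.01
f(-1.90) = 2.03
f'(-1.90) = 0.04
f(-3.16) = 1.97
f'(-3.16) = 0.04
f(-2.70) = 1.99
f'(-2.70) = 0.05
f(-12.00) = 1.83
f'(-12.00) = 0.00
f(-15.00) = 1.82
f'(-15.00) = 0.00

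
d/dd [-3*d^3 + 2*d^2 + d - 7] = -9*d^2 + 4*d + 1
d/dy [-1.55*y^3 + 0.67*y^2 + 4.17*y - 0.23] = -4.65*y^2 + 1.34*y + 4.17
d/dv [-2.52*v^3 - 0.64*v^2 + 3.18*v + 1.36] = -7.56*v^2 - 1.28*v + 3.18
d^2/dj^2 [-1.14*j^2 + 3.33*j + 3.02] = -2.28000000000000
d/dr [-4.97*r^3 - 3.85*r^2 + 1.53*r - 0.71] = -14.91*r^2 - 7.7*r + 1.53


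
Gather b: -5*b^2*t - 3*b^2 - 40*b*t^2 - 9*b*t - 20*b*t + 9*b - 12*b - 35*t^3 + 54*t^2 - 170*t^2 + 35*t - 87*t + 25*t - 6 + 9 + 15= b^2*(-5*t - 3) + b*(-40*t^2 - 29*t - 3) - 35*t^3 - 116*t^2 - 27*t + 18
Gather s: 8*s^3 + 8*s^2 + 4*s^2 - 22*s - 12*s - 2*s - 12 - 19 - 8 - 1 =8*s^3 + 12*s^2 - 36*s - 40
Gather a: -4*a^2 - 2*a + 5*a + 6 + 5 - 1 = -4*a^2 + 3*a + 10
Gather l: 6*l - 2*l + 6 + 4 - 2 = 4*l + 8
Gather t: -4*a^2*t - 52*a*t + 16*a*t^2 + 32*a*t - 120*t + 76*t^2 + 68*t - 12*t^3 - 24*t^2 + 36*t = -12*t^3 + t^2*(16*a + 52) + t*(-4*a^2 - 20*a - 16)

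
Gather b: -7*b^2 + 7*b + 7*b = -7*b^2 + 14*b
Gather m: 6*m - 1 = 6*m - 1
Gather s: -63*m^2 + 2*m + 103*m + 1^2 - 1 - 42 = -63*m^2 + 105*m - 42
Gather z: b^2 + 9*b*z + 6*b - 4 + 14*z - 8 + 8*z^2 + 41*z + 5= b^2 + 6*b + 8*z^2 + z*(9*b + 55) - 7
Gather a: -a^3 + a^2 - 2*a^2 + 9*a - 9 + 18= -a^3 - a^2 + 9*a + 9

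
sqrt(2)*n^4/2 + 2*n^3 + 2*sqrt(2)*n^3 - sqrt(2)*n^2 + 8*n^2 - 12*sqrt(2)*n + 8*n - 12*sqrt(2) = (n + 2)*(n - sqrt(2))*(n + 3*sqrt(2))*(sqrt(2)*n/2 + sqrt(2))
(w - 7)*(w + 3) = w^2 - 4*w - 21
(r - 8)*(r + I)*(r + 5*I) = r^3 - 8*r^2 + 6*I*r^2 - 5*r - 48*I*r + 40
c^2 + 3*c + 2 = (c + 1)*(c + 2)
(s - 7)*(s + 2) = s^2 - 5*s - 14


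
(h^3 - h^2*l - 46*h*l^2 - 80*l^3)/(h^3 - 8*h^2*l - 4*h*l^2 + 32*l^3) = (h + 5*l)/(h - 2*l)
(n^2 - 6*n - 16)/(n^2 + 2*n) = (n - 8)/n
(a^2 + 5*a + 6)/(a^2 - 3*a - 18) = (a + 2)/(a - 6)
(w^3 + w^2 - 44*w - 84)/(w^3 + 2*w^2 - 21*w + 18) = (w^2 - 5*w - 14)/(w^2 - 4*w + 3)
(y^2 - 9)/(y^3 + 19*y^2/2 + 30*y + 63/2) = 2*(y - 3)/(2*y^2 + 13*y + 21)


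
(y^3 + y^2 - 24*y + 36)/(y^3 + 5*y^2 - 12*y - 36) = (y - 2)/(y + 2)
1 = 1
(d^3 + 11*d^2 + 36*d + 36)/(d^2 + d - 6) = (d^2 + 8*d + 12)/(d - 2)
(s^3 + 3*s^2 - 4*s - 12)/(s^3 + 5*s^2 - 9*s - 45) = (s^2 - 4)/(s^2 + 2*s - 15)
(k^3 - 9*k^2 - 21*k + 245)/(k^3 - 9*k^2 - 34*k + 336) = (k^2 - 2*k - 35)/(k^2 - 2*k - 48)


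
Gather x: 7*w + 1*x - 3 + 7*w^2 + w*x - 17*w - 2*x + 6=7*w^2 - 10*w + x*(w - 1) + 3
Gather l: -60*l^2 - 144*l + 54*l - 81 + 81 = -60*l^2 - 90*l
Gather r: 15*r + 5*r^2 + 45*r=5*r^2 + 60*r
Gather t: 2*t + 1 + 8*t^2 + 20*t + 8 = 8*t^2 + 22*t + 9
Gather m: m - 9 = m - 9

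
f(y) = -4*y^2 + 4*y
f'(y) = 4 - 8*y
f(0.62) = 0.94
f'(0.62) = -0.96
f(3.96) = -46.89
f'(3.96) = -27.68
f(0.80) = 0.64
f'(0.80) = -2.40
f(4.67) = -68.56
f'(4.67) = -33.36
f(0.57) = 0.98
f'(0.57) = -0.56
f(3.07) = -25.42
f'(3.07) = -20.56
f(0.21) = 0.66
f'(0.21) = 2.32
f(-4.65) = -105.09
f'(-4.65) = 41.20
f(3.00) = -24.00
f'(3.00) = -20.00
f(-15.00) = -960.00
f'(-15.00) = 124.00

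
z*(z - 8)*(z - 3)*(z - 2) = z^4 - 13*z^3 + 46*z^2 - 48*z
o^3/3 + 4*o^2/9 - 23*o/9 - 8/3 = (o/3 + 1)*(o - 8/3)*(o + 1)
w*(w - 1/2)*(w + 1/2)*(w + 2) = w^4 + 2*w^3 - w^2/4 - w/2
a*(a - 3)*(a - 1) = a^3 - 4*a^2 + 3*a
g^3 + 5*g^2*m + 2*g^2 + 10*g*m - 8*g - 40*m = (g - 2)*(g + 4)*(g + 5*m)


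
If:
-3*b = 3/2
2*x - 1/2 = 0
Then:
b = -1/2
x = 1/4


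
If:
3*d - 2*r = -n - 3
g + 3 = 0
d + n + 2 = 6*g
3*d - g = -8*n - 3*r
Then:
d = -365/4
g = -3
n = 285/4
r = -399/4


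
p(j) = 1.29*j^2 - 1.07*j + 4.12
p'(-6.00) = -16.55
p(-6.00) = 56.98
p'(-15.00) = -39.77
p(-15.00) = 310.42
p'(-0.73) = -2.95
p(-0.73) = 5.59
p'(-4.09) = -11.62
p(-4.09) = 30.08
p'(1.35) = 2.41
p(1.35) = 5.03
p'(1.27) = 2.21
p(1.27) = 4.84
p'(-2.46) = -7.42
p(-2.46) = 14.56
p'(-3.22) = -9.38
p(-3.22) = 20.94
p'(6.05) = 14.54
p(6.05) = 44.86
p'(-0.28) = -1.79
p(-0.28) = 4.52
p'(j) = 2.58*j - 1.07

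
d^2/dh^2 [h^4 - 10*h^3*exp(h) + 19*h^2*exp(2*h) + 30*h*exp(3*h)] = -10*h^3*exp(h) + 76*h^2*exp(2*h) - 60*h^2*exp(h) + 12*h^2 + 270*h*exp(3*h) + 152*h*exp(2*h) - 60*h*exp(h) + 180*exp(3*h) + 38*exp(2*h)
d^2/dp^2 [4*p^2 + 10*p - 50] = 8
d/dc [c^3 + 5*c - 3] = 3*c^2 + 5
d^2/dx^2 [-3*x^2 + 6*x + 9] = -6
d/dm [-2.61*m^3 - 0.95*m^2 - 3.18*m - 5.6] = -7.83*m^2 - 1.9*m - 3.18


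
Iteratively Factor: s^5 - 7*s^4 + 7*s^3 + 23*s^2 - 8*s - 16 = (s + 1)*(s^4 - 8*s^3 + 15*s^2 + 8*s - 16) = (s - 4)*(s + 1)*(s^3 - 4*s^2 - s + 4) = (s - 4)*(s - 1)*(s + 1)*(s^2 - 3*s - 4) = (s - 4)^2*(s - 1)*(s + 1)*(s + 1)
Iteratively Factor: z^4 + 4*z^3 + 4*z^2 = (z)*(z^3 + 4*z^2 + 4*z) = z^2*(z^2 + 4*z + 4) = z^2*(z + 2)*(z + 2)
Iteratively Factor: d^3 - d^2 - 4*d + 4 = (d + 2)*(d^2 - 3*d + 2) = (d - 2)*(d + 2)*(d - 1)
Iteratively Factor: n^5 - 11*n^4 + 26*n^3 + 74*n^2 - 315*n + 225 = (n - 3)*(n^4 - 8*n^3 + 2*n^2 + 80*n - 75) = (n - 3)*(n + 3)*(n^3 - 11*n^2 + 35*n - 25) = (n - 5)*(n - 3)*(n + 3)*(n^2 - 6*n + 5) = (n - 5)^2*(n - 3)*(n + 3)*(n - 1)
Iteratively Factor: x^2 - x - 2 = (x + 1)*(x - 2)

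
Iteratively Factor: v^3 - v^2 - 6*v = (v + 2)*(v^2 - 3*v) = v*(v + 2)*(v - 3)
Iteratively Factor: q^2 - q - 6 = (q - 3)*(q + 2)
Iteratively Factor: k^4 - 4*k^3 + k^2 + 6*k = (k + 1)*(k^3 - 5*k^2 + 6*k) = (k - 2)*(k + 1)*(k^2 - 3*k) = (k - 3)*(k - 2)*(k + 1)*(k)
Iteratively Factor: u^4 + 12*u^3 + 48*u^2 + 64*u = (u + 4)*(u^3 + 8*u^2 + 16*u) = (u + 4)^2*(u^2 + 4*u) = (u + 4)^3*(u)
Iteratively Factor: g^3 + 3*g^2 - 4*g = (g - 1)*(g^2 + 4*g) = (g - 1)*(g + 4)*(g)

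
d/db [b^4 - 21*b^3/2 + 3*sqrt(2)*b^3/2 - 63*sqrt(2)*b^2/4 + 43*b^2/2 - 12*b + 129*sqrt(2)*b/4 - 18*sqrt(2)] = 4*b^3 - 63*b^2/2 + 9*sqrt(2)*b^2/2 - 63*sqrt(2)*b/2 + 43*b - 12 + 129*sqrt(2)/4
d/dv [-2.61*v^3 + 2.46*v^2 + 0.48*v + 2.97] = -7.83*v^2 + 4.92*v + 0.48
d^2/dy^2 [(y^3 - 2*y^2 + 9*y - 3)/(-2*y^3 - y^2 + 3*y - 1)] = 2*(10*y^6 - 126*y^5 + 66*y^4 - 45*y^3 + 66*y^2 - 21*y - 1)/(8*y^9 + 12*y^8 - 30*y^7 - 23*y^6 + 57*y^5 - 6*y^4 - 39*y^3 + 30*y^2 - 9*y + 1)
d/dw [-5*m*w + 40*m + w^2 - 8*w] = -5*m + 2*w - 8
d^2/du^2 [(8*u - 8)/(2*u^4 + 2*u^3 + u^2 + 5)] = 16*(4*u^2*(u - 1)*(4*u^2 + 3*u + 1)^2 - (8*u^3 + 6*u^2 + 2*u + (u - 1)*(12*u^2 + 6*u + 1))*(2*u^4 + 2*u^3 + u^2 + 5))/(2*u^4 + 2*u^3 + u^2 + 5)^3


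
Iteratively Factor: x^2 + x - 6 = (x - 2)*(x + 3)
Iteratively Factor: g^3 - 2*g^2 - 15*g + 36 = (g + 4)*(g^2 - 6*g + 9) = (g - 3)*(g + 4)*(g - 3)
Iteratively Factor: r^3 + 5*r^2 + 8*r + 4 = (r + 2)*(r^2 + 3*r + 2) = (r + 2)^2*(r + 1)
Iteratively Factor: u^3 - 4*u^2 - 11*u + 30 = (u - 2)*(u^2 - 2*u - 15) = (u - 5)*(u - 2)*(u + 3)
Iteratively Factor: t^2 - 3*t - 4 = (t - 4)*(t + 1)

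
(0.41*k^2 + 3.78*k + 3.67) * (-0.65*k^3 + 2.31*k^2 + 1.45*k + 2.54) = -0.2665*k^5 - 1.5099*k^4 + 6.9408*k^3 + 15.0001*k^2 + 14.9227*k + 9.3218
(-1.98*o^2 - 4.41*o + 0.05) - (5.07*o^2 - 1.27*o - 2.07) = -7.05*o^2 - 3.14*o + 2.12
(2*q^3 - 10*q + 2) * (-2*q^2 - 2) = -4*q^5 + 16*q^3 - 4*q^2 + 20*q - 4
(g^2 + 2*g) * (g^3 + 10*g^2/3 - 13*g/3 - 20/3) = g^5 + 16*g^4/3 + 7*g^3/3 - 46*g^2/3 - 40*g/3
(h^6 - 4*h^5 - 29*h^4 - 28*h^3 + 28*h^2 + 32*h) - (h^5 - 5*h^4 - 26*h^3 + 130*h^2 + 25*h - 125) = h^6 - 5*h^5 - 24*h^4 - 2*h^3 - 102*h^2 + 7*h + 125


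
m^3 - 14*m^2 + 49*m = m*(m - 7)^2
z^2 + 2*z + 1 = (z + 1)^2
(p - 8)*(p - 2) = p^2 - 10*p + 16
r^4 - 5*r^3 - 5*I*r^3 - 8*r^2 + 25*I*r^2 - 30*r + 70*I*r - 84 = (r - 7)*(r + 2)*(r - 6*I)*(r + I)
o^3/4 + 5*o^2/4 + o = o*(o/4 + 1)*(o + 1)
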